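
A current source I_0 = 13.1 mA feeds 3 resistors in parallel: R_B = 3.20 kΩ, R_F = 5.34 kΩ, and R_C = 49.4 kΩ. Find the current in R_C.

I ≈ 0.510 mA

ΣG = 1/3.20 + 1/5.34 + 1/49.4 = 0.5200.
R_C takes the fraction G_k/ΣG = 0.02024/0.5200 = 0.03893, so I = 13.1 × 0.03893 = 0.5100 mA.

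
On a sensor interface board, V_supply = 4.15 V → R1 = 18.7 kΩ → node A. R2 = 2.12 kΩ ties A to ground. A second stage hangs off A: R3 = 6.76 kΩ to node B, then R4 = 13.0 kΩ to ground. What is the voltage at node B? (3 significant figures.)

Looking into the second stage from A: R3 + R4 = 19.76 kΩ appears in parallel with R2.
Effective lower resistance at A: R2 ‖ 19.76 = 1.915 kΩ.
V_A = 4.15 × 1.915/(18.7 + 1.915) = 0.3854 V.
Then the unloaded second divider: V_B = V_A × R4/(R3+R4) = 0.3854 × 0.6579 = 0.2536 V.

V_B ≈ 0.254 V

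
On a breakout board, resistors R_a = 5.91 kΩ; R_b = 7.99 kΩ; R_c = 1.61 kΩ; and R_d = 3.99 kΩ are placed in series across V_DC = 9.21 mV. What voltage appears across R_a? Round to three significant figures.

V ≈ 2.79 mV

Total series resistance ΣR = 5.91 + 7.99 + 1.61 + 3.99 = 19.50 kΩ.
Voltage divider: V = V_DC · (5.910 / 19.50) = 9.21 × 0.3031 = 2.791 mV.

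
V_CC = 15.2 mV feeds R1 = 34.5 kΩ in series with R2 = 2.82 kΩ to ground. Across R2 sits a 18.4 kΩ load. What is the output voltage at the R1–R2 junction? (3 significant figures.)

First combine the lower leg with the load: R2 ‖ R_L = 2.445 kΩ.
Voltage divider with the loaded lower leg: V_out = 15.2 × 2.445/(34.5 + 2.445) = 15.2 × 0.06619 = 1.006 mV.

V_out ≈ 1.01 mV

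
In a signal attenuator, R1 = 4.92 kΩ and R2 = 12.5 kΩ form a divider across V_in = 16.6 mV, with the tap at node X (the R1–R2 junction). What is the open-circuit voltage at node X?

V_th ≈ 11.9 mV

Open-circuit (no load on X): V_th = V_in · R2/(R1 + R2) = 16.6 × 12.5/(4.920 + 12.5) = 11.91 mV.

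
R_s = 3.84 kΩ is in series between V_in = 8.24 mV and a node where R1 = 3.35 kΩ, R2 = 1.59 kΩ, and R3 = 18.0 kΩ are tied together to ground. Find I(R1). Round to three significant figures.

I ≈ 0.515 µA

Combine the parallel branches: R_p = (1/3.35 + 1/1.59 + 1/18.0)⁻¹ = 1.017 kΩ.
V_A by voltage divider: V_A = 8.24 × 1.017/(3.84 + 1.017) = 1.726 mV.
Branch current I = V_A/R1 = 1.726/3.35 = 0.5152 µA.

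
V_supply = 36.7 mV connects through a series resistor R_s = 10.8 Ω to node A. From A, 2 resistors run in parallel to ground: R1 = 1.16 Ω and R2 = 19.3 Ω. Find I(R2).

I ≈ 0.175 mA

Combine the parallel branches: R_p = (1/1.16 + 1/19.3)⁻¹ = 1.094 Ω.
V_A = 36.7 × 1.094/11.89 = 3.376 mV.
Branch current I = V_A/R2 = 3.376/19.3 = 0.1749 mA.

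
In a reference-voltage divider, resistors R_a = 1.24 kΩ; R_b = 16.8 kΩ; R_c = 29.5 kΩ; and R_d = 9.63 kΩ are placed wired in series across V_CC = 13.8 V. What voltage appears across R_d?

Total series resistance ΣR = 1.24 + 16.8 + 29.5 + 9.63 = 57.17 kΩ.
Voltage divider: V = V_CC · (9.630 / 57.17) = 13.8 × 0.1684 = 2.325 V.

V ≈ 2.32 V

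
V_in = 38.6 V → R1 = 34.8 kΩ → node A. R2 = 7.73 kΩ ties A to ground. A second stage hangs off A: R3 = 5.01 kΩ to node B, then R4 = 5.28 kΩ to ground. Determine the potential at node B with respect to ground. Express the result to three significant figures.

V_B ≈ 2.23 V

The second stage (R3 + R4 = 10.29 kΩ) loads node A in parallel with R2.
Effective lower resistance at A: R2 ‖ 10.29 = 4.414 kΩ.
So V_A = 38.6 × 0.1126 = 4.345 V.
Then the unloaded second divider: V_B = V_A × R4/(R3+R4) = 4.345 × 0.5131 = 2.229 V.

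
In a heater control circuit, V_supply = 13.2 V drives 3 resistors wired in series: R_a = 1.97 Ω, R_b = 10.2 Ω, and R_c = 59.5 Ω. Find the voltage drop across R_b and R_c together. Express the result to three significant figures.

Series total: ΣR = 1.97 + 10.2 + 59.5 = 71.67 Ω.
R_{R_b..R_c} = 10.2 + 59.5 = 69.70 Ω.
Voltage divider: V = V_supply · (69.70 / 71.67) = 13.2 × 0.9725 = 12.84 V.

V ≈ 12.8 V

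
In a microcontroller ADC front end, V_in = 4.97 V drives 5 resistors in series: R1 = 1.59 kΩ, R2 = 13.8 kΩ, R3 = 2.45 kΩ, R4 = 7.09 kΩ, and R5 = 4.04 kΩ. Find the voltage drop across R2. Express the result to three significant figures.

ΣR = 1.59 + 13.8 + 2.45 + 7.09 + 4.04 = 28.97 kΩ.
Voltage divider: V = V_in · (13.80 / 28.97) = 4.97 × 0.4764 = 2.367 V.

V ≈ 2.37 V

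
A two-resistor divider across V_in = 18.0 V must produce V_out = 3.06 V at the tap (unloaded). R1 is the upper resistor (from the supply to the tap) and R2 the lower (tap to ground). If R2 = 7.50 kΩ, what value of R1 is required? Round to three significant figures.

Required fraction k = V_out/V_in = 0.1700.
So R1 = R2 · (V_in/V_out − 1) = 7.50 × (18.0/3.06 − 1) = 7.50 × 4.882 = 36.62 kΩ.

R1 ≈ 36.6 kΩ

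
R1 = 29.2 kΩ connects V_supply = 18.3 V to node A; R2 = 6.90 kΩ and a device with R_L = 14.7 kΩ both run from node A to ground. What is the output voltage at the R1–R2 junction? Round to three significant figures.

R2 ‖ R_L = (6.90 × 14.7)/(6.90 + 14.7) = 4.696 kΩ.
Voltage divider with the loaded lower leg: V_out = 18.3 × 4.696/(29.2 + 4.696) = 18.3 × 0.1385 = 2.535 V.

V_out ≈ 2.54 V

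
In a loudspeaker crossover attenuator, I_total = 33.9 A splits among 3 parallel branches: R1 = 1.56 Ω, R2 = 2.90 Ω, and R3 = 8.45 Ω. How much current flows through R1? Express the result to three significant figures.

I ≈ 19.7 A

Total conductance ΣG = 1/1.56 + 1/2.90 + 1/8.45 = 1.104 (units of 1/Ω).
Current divider: I(R1) = I_total · G_k/ΣG = 33.9 × (0.6410/1.104) = 33.9 × 0.5805 = 19.68 A.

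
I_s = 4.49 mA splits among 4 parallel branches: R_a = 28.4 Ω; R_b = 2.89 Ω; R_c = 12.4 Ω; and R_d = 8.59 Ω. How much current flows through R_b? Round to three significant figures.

Conductances: ΣG = 1/28.4 + 1/2.89 + 1/12.4 + 1/8.59 = 0.5783 (1/Ω).
R_b takes the fraction G_k/ΣG = 0.3460/0.5783 = 0.5983, so I = 4.49 × 0.5983 = 2.687 mA.

I ≈ 2.69 mA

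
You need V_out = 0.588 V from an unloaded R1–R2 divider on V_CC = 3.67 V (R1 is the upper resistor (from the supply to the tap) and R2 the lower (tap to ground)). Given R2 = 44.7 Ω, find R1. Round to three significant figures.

R1 ≈ 234 Ω

The divider ratio is R2/(R1+R2) = 0.588/3.67 = 0.1602.
Rearranging, R1 = R2·(1−k)/k = 44.7 × 5.241 = 234.3 Ω.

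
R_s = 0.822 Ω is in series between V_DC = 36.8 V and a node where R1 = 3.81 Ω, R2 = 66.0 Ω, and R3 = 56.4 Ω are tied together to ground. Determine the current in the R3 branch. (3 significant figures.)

Equivalent of the parallel group: R_p = 3.386 Ω.
V_A = 36.8 × 3.386/4.208 = 29.61 V.
I(R3) = V_A / R3 = 29.61/56.4 = 0.5250 A.

I ≈ 0.525 A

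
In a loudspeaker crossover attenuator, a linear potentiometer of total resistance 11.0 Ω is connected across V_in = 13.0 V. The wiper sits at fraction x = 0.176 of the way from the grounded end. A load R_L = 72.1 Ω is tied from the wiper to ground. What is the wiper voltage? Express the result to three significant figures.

V_out ≈ 2.24 V

Lower segment x·R_p = 1.936 Ω; upper segment (1−x)·R_p = 9.064 Ω.
(x·R_p) ‖ R_L = 1.885 Ω.
Loaded-divider output: V_out = 13.0 × 0.1722 = 2.238 V.
(Unloaded: V_out = x·V_in = 2.29 V.)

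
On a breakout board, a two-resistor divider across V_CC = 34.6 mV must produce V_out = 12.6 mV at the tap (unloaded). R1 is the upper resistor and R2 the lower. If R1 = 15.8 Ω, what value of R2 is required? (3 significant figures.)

R2 ≈ 9.05 Ω

The divider ratio is R2/(R1+R2) = 12.6/34.6 = 0.3642.
So R2 = R1 · V_out/(V_CC − V_out) = 15.8 × 12.6/(34.6 − 12.6) = 15.8 × 0.5727 = 9.049 Ω.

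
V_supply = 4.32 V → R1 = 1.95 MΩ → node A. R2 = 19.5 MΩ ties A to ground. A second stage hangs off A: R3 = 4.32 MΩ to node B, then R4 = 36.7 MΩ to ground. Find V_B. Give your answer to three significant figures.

The second stage (R3 + R4 = 41.02 MΩ) loads node A in parallel with R2.
Effective lower resistance at A: R2 ‖ 41.02 = 13.22 MΩ.
V_A = 4.32 × 13.22/(1.95 + 13.22) = 3.765 V.
V_B = V_A × 0.8947 = 3.368 V.

V_B ≈ 3.37 V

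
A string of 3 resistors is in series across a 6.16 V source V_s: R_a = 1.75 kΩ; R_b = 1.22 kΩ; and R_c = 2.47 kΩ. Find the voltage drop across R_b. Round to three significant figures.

Total series resistance ΣR = 1.75 + 1.22 + 2.47 = 5.440 kΩ.
Voltage divider: V = V_s · (1.220 / 5.440) = 6.16 × 0.2243 = 1.381 V.

V ≈ 1.38 V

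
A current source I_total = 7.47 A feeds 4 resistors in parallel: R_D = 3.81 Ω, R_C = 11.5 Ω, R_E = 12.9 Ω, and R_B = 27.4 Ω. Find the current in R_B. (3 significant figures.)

I ≈ 0.588 A

Conductances: ΣG = 1/3.81 + 1/11.5 + 1/12.9 + 1/27.4 = 0.4634 (1/Ω).
R_B takes the fraction G_k/ΣG = 0.03650/0.4634 = 0.07875, so I = 7.47 × 0.07875 = 0.5883 A.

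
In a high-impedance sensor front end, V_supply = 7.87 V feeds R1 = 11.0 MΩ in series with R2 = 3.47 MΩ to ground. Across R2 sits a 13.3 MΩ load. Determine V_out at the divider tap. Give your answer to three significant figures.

V_out ≈ 1.57 V

First combine the lower leg with the load: R2 ‖ R_L = 2.752 MΩ.
Then V_out = V_supply · R2'/(R1 + R2') = 7.87 × 2.752/13.75 = 1.575 V.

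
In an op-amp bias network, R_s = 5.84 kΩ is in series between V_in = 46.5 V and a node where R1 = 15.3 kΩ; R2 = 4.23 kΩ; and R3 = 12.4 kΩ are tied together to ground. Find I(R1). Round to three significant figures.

I ≈ 0.940 mA

Parallel bank: R_p = 1/(1/15.3 + 1/4.23 + 1/12.4) = 2.615 kΩ.
Node voltage V_A = V_in · R_p/(R_s + R_p) = 46.5 × 0.3093 = 14.38 V.
Branch current I = V_A/R1 = 14.38/15.3 = 0.9400 mA.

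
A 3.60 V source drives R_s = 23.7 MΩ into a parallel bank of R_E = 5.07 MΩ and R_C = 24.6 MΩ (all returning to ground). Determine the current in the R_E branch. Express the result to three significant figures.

Equivalent of the parallel group: R_p = 4.204 MΩ.
Node voltage V_A = V_DC · R_p/(R_s + R_p) = 3.60 × 0.1506 = 0.5423 V.
I(R_E) = V_A / R_E = 0.5423/5.07 = 0.1070 µA.
(Check via current divider: I_total = 0.1290 µA; share G_k/ΣG = 0.8291 → same result.)

I ≈ 0.107 µA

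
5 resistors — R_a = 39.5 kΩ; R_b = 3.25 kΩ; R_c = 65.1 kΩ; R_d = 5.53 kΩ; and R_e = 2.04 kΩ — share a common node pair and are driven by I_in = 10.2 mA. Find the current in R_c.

I ≈ 0.154 mA

Total conductance ΣG = 1/39.5 + 1/3.25 + 1/65.1 + 1/5.53 + 1/2.04 = 1.019 (units of 1/kΩ).
By the current-divider rule, I = I_in · G_k/ΣG = 10.2 × 0.01507 = 0.1537 mA.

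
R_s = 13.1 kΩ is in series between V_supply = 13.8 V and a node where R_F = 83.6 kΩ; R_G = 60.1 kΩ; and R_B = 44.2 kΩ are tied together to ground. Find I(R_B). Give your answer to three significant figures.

I ≈ 0.187 mA

Equivalent of the parallel group: R_p = 19.52 kΩ.
Node voltage V_A = V_supply · R_p/(R_s + R_p) = 13.8 × 0.5984 = 8.258 V.
I(R_B) = V_A / R_B = 8.258/44.2 = 0.1868 mA.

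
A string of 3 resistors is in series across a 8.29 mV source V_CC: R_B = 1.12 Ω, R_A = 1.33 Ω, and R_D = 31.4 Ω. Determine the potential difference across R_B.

ΣR = 1.12 + 1.33 + 31.4 = 33.85 Ω.
Voltage divider: V = V_CC · (1.120 / 33.85) = 8.29 × 0.03309 = 0.2743 mV.

V ≈ 0.274 mV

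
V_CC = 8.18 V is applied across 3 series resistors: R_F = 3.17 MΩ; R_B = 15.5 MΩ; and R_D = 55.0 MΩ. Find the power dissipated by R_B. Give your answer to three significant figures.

P ≈ 0.191 µW

Series current I = V_CC/ΣR = 8.18/73.67 = 0.1110 µA.
V(R_B) = I·R = 1.721 V; P = V·I = 1.721 × 0.1110 = 0.1911 µW.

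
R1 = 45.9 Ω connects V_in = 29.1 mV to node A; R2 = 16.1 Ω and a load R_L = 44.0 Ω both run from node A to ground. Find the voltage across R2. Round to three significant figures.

R2 ‖ R_L = (16.1 × 44.0)/(16.1 + 44.0) = 11.79 Ω.
Then V_out = V_in · R2'/(R1 + R2') = 29.1 × 11.79/57.69 = 5.946 mV.

V_out ≈ 5.95 mV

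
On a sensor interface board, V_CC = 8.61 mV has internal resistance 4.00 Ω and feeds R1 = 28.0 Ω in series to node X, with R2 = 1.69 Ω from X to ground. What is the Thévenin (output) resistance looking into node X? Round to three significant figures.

R_th ≈ 1.61 Ω

R1' = 4.00 + 28.0 = 32.00 Ω (source resistance + R1).
Zeroing V_CC shorts the top of R1' to ground, so R_th = R1' ‖ R2 = 1.605 Ω.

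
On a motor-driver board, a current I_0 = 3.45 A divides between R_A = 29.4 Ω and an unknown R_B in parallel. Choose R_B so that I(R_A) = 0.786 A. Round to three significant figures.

In a two-way split, I_A/I_0 = R_B/(R_A + R_B).
With f = 0.2278, R_B = R_A · f/(1−f) = 29.4 × 0.2950 = 8.674 Ω.

R_B ≈ 8.67 Ω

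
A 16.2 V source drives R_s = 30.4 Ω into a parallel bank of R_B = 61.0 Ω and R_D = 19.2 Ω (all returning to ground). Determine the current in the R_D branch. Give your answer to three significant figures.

Parallel bank: R_p = 1/(1/61.0 + 1/19.2) = 14.60 Ω.
V_A = 16.2 × 14.60/45.00 = 5.257 V.
I(R_D) = V_A / R_D = 5.257/19.2 = 0.2738 A.

I ≈ 0.274 A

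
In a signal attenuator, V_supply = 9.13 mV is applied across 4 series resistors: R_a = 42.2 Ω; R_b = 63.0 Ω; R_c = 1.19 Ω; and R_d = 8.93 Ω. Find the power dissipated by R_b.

Series current I = V_supply/ΣR = 9.13/115.3 = 0.07917 mA.
P(R_b) = I²·R_b = (0.07917)² × 63.0 = 0.3949 µW.

P ≈ 0.395 µW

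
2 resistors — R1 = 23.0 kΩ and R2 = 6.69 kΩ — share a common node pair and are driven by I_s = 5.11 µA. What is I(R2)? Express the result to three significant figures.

Two-branch current divider: I_k = I_s · R_other/(R_1 + R_2).
So I = 5.11 × 23.0/29.69 = 3.959 µA.

I ≈ 3.96 µA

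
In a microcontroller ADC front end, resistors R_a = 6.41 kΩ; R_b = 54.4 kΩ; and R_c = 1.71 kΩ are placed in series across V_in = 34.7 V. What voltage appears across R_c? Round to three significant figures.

V ≈ 0.949 V

ΣR = 6.41 + 54.4 + 1.71 = 62.52 kΩ.
Voltage divider: V = V_in · (1.710 / 62.52) = 34.7 × 0.02735 = 0.9491 V.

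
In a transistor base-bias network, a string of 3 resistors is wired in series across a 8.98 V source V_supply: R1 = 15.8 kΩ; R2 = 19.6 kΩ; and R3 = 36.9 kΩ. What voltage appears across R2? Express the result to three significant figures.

V ≈ 2.43 V

ΣR = 15.8 + 19.6 + 36.9 = 72.30 kΩ.
Voltage divider: V = V_supply · (19.60 / 72.30) = 8.98 × 0.2711 = 2.434 V.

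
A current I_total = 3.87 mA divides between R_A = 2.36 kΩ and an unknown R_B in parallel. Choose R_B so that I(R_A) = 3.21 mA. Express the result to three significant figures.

In a two-way split, I_A/I_total = R_B/(R_A + R_B).
With f = 0.8295, R_B = R_A · f/(1−f) = 2.36 × 4.864 = 11.48 kΩ.

R_B ≈ 11.5 kΩ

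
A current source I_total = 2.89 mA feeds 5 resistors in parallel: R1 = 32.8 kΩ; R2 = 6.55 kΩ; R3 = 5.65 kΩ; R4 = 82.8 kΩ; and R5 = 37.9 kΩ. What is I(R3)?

ΣG = 1/32.8 + 1/6.55 + 1/5.65 + 1/82.8 + 1/37.9 = 0.3986.
By the current-divider rule, I = I_total · G_k/ΣG = 2.89 × 0.4440 = 1.283 mA.

I ≈ 1.28 mA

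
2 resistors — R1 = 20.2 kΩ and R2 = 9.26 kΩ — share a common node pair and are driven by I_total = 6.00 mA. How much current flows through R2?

I ≈ 4.11 mA

Two-branch current divider: I_k = I_total · R_other/(R_1 + R_2).
I(R2) = 6.00 × 20.2/(20.2 + 9.26) = 6.00 × 0.6857 = 4.114 mA.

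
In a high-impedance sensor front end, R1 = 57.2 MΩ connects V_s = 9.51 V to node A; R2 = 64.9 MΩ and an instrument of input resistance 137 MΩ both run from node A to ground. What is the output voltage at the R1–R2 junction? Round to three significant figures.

V_out ≈ 4.14 V

R2 ‖ R_L = (64.9 × 137)/(64.9 + 137) = 44.04 MΩ.
Now apply the divider: V_out = 9.51 × 0.4350 = 4.137 V.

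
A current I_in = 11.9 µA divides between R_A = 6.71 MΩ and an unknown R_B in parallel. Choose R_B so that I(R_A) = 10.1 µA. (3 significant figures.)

The fraction through R_A equals R_B/(R_A+R_B).
With f = 0.8487, R_B = R_A · f/(1−f) = 6.71 × 5.611 = 37.65 MΩ.

R_B ≈ 37.7 MΩ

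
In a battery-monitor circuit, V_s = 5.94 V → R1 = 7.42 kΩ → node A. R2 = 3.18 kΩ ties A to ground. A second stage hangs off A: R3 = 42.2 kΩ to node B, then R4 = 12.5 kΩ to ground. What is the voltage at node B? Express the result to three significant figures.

V_B ≈ 0.391 V

The second stage (R3 + R4 = 54.70 kΩ) loads node A in parallel with R2.
R2 ‖ (R3+R4) = 3.005 kΩ.
So V_A = 5.94 × 0.2883 = 1.712 V.
Then the unloaded second divider: V_B = V_A × R4/(R3+R4) = 1.712 × 0.2285 = 0.3913 V.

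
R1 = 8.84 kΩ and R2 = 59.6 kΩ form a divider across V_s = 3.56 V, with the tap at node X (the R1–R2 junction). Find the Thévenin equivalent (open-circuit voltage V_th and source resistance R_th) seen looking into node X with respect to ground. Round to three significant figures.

V_th ≈ 3.10 V, R_th ≈ 7.70 kΩ

Open-circuit (no load on X): V_th = V_s · R2/(R1 + R2) = 3.56 × 59.6/(8.840 + 59.6) = 3.100 V.
Zeroing V_s shorts the top of R1 to ground, so R_th = R1 ‖ R2 = 7.698 kΩ.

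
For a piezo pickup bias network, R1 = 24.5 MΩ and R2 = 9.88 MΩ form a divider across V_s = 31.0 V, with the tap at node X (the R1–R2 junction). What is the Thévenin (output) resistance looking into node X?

With V_s suppressed (replaced by a short), R_th = R1 ‖ R2 = (24.50 × 9.88)/(24.50 + 9.88) = 7.041 MΩ.

R_th ≈ 7.04 MΩ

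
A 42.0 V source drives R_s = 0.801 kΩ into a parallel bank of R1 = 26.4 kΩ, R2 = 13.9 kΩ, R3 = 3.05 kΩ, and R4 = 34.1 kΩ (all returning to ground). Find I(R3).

Parallel bank: R_p = 1/(1/26.4 + 1/13.9 + 1/3.05 + 1/34.1) = 2.141 kΩ.
V_A = 42.0 × 2.141/2.942 = 30.57 V.
I(R3) = V_A / R3 = 30.57/3.05 = 10.02 mA.
(Equivalently: I_total = 14.27 mA, then current-divider fraction G_k/ΣG = 0.7021.)

I ≈ 10.0 mA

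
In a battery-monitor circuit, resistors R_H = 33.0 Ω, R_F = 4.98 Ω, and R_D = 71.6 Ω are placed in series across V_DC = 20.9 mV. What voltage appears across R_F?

V ≈ 0.950 mV

Series total: ΣR = 33.0 + 4.98 + 71.6 = 109.6 Ω.
By the voltage-divider rule, V = 20.9 × 4.980/109.6 = 0.9498 mV.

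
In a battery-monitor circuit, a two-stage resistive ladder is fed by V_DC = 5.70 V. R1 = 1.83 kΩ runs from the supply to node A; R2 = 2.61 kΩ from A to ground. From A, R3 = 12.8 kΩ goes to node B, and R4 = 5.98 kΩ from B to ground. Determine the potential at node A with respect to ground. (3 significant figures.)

V_A ≈ 3.17 V

Node A sees R2 in parallel with the series input of stage 2, R3 + R4 = 18.78 kΩ.
R2 ‖ (R3+R4) = 2.292 kΩ.
First divider: V_A = V_DC · 2.292/(1.83 + 2.292) = 3.169 V.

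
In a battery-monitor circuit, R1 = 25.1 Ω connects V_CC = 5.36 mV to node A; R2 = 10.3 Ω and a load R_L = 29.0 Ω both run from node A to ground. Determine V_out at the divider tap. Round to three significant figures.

V_out ≈ 1.25 mV

First combine the lower leg with the load: R2 ‖ R_L = 7.601 Ω.
Now apply the divider: V_out = 5.36 × 0.2324 = 1.246 mV.
(Unloaded it would be 1.56 mV; the load pulls it down.)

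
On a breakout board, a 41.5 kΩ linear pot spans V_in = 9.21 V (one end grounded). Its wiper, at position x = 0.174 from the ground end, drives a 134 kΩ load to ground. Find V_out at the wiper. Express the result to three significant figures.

The pot divides into 34.28 kΩ above the wiper and 7.221 kΩ below.
R_L loads the lower segment: effective lower R = 6.852 kΩ.
V_out = 9.21 × 6.852/(34.28 + 6.852) = 1.534 V.
(Unloaded: V_out = x·V_in = 1.60 V.)

V_out ≈ 1.53 V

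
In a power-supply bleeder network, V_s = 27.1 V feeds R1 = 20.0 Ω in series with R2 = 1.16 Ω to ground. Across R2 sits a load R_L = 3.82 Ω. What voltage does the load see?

V_out ≈ 1.15 V

The load sits in parallel with R2, giving an effective lower resistance R2' = R2·R_L/(R2+R_L) = 0.8898 Ω.
Then V_out = V_s · R2'/(R1 + R2') = 27.1 × 0.8898/20.89 = 1.154 V.
(Unloaded it would be 1.49 V; the load pulls it down.)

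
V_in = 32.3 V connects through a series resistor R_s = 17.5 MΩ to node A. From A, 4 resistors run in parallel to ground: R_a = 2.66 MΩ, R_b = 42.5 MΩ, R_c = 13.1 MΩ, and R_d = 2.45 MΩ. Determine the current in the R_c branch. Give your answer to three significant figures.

I ≈ 0.150 µA

Combine the parallel branches: R_p = (1/2.66 + 1/42.5 + 1/13.1 + 1/2.45)⁻¹ = 1.131 MΩ.
Node voltage V_A = V_in · R_p/(R_s + R_p) = 32.3 × 0.06072 = 1.961 V.
I(R_c) = V_A / R_c = 1.961/13.1 = 0.1497 µA.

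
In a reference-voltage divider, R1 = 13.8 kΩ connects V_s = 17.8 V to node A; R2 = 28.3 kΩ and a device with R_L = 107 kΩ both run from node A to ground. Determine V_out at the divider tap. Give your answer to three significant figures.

The load sits in parallel with R2, giving an effective lower resistance R2' = R2·R_L/(R2+R_L) = 22.38 kΩ.
Voltage divider with the loaded lower leg: V_out = 17.8 × 22.38/(13.8 + 22.38) = 17.8 × 0.6186 = 11.01 V.
(Unloaded it would be 12.0 V; the load pulls it down.)

V_out ≈ 11.0 V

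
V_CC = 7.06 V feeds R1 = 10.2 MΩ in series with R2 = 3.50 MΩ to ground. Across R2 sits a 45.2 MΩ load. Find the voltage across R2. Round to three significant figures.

First combine the lower leg with the load: R2 ‖ R_L = 3.248 MΩ.
Voltage divider with the loaded lower leg: V_out = 7.06 × 3.248/(10.2 + 3.248) = 7.06 × 0.2415 = 1.705 V.

V_out ≈ 1.71 V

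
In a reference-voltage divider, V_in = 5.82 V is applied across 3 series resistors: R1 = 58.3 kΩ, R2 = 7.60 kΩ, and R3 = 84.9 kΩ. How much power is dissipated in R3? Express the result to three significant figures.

Series current I = V_in/ΣR = 5.82/150.8 = 0.03859 mA.
V(R3) = I·R = 3.277 V; P = V·I = 3.277 × 0.03859 = 0.1265 mW.

P ≈ 0.126 mW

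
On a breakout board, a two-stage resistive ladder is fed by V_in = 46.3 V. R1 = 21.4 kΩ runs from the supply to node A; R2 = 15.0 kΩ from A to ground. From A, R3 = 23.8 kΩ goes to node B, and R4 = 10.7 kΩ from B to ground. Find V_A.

V_A ≈ 15.2 V

Node A sees R2 in parallel with the series input of stage 2, R3 + R4 = 34.50 kΩ.
Effective lower resistance at A: R2 ‖ 34.50 = 10.45 kΩ.
V_A = 46.3 × 10.45/(21.4 + 10.45) = 15.20 V.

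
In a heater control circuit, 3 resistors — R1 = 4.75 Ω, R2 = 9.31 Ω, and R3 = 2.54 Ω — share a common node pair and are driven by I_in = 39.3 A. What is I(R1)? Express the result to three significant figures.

I ≈ 11.6 A

Total conductance ΣG = 1/4.75 + 1/9.31 + 1/2.54 = 0.7116 (units of 1/Ω).
Current divider: I(R1) = I_in · G_k/ΣG = 39.3 × (0.2105/0.7116) = 39.3 × 0.2958 = 11.63 A.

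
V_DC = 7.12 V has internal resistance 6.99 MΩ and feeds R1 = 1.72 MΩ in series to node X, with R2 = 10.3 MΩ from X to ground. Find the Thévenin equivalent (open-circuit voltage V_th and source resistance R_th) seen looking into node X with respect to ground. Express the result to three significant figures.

V_th ≈ 3.86 V, R_th ≈ 4.72 MΩ

R1' = 6.99 + 1.72 = 8.710 MΩ (source resistance + R1).
V_th is the unloaded tap voltage: V_DC · R2/(R1'+R2) = 7.12 × 0.5418 = 3.858 V.
Zeroing V_DC shorts the top of R1' to ground, so R_th = R1' ‖ R2 = 4.719 MΩ.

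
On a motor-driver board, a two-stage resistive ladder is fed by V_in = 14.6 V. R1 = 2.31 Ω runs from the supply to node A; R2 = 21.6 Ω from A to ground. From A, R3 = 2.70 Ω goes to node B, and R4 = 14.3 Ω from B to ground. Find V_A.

V_A ≈ 11.7 V

The second stage (R3 + R4 = 17.00 Ω) loads node A in parallel with R2.
Effective lower resistance at A: R2 ‖ 17.00 = 9.513 Ω.
First divider: V_A = V_in · 9.513/(2.31 + 9.513) = 11.75 V.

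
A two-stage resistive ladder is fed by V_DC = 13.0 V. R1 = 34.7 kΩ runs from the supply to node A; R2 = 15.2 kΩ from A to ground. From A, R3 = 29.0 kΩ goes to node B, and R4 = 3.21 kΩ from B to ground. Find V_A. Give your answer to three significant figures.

Node A sees R2 in parallel with the series input of stage 2, R3 + R4 = 32.21 kΩ.
R2 ‖ (R3+R4) = 10.33 kΩ.
So V_A = 13.0 × 0.2293 = 2.982 V.

V_A ≈ 2.98 V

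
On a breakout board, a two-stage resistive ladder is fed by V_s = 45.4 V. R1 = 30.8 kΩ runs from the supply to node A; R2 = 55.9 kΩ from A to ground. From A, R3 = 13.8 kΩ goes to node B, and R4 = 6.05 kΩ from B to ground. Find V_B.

V_B ≈ 4.46 V

Node A sees R2 in parallel with the series input of stage 2, R3 + R4 = 19.85 kΩ.
R2 ‖ (R3+R4) = 14.65 kΩ.
So V_A = 45.4 × 0.3223 = 14.63 V.
V_B = V_A × 0.3048 = 4.460 V.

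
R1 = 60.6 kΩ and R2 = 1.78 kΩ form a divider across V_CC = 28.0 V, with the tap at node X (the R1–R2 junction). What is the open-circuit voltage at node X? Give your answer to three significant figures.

With X open, the divider is unloaded: V_th = 28.0 × 1.78/62.38 = 0.7990 V.

V_th ≈ 0.799 V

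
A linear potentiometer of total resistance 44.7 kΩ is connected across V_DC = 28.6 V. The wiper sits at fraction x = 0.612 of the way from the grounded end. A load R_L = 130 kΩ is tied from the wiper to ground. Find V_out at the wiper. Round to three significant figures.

V_out ≈ 16.2 V

Split the track: R_lower = x·R_p = 27.36 kΩ, R_upper = (1−x)·R_p = 17.34 kΩ.
R_L loads the lower segment: effective lower R = 22.60 kΩ.
V_out = 28.6 × 22.60/(17.34 + 22.60) = 16.18 V.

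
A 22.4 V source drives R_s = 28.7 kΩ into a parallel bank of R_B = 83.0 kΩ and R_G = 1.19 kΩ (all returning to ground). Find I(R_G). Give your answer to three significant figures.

I ≈ 0.739 mA

Parallel bank: R_p = 1/(1/83.0 + 1/1.19) = 1.173 kΩ.
V_A = 22.4 × 1.173/29.87 = 0.8797 V.
Branch current I = V_A/R_G = 0.8797/1.19 = 0.7392 mA.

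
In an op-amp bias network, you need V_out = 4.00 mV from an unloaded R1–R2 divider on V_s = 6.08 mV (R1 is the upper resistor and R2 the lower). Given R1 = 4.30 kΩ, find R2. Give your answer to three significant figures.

R2 ≈ 8.27 kΩ

Required fraction k = V_out/V_s = 0.6579.
Rearranging, R2 = R1·k/(1−k) = 4.30 × 1.923 = 8.269 kΩ.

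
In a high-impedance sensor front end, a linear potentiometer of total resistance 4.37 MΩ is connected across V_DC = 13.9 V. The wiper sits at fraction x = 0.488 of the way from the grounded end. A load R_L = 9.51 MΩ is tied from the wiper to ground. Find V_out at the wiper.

V_out ≈ 6.08 V

Split the track: R_lower = x·R_p = 2.133 MΩ, R_upper = (1−x)·R_p = 2.237 MΩ.
R_L loads the lower segment: effective lower R = 1.742 MΩ.
V_out = 13.9 × 1.742/(2.237 + 1.742) = 6.085 V.
(Unloaded: V_out = x·V_DC = 6.78 V.)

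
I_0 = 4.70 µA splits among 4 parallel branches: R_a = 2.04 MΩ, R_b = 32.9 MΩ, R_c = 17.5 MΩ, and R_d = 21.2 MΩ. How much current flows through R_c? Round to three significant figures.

I ≈ 0.430 µA

ΣG = 1/2.04 + 1/32.9 + 1/17.5 + 1/21.2 = 0.6249.
By the current-divider rule, I = I_0 · G_k/ΣG = 4.70 × 0.09144 = 0.4298 µA.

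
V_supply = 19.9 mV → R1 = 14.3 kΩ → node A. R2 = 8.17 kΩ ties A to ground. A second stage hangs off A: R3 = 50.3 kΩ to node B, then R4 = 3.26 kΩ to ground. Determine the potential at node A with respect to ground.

V_A ≈ 6.60 mV

Node A sees R2 in parallel with the series input of stage 2, R3 + R4 = 53.56 kΩ.
Effective lower resistance at A: R2 ‖ 53.56 = 7.089 kΩ.
So V_A = 19.9 × 0.3314 = 6.595 mV.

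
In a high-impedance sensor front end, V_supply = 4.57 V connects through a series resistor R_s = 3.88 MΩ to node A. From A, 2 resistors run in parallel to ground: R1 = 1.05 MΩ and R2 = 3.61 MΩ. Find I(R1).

Combine the parallel branches: R_p = (1/1.05 + 1/3.61)⁻¹ = 0.8134 MΩ.
V_A = 4.57 × 0.8134/4.693 = 0.7920 V.
Branch current I = V_A/R1 = 0.7920/1.05 = 0.7543 µA.

I ≈ 0.754 µA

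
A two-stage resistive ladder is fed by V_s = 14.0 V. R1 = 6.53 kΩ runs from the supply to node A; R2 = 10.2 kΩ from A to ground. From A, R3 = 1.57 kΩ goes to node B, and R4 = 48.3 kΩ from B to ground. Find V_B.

Looking into the second stage from A: R3 + R4 = 49.87 kΩ appears in parallel with R2.
Effective lower resistance at A: R2 ‖ 49.87 = 8.468 kΩ.
So V_A = 14.0 × 0.5646 = 7.905 V.
Stage 2 is unloaded, so V_B = V_A · R4/(R3+R4) = 7.905 × 48.3/49.87 = 7.656 V.

V_B ≈ 7.66 V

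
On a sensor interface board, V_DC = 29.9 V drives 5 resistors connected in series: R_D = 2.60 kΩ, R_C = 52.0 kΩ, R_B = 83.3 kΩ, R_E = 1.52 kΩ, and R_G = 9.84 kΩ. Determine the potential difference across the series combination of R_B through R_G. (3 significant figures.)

V ≈ 19.0 V

ΣR = 2.60 + 52.0 + 83.3 + 1.52 + 9.84 = 149.3 kΩ.
R_{R_B..R_G} = 83.3 + 1.52 + 9.84 = 94.66 kΩ.
Voltage divider: V = V_DC · (94.66 / 149.3) = 29.9 × 0.6342 = 18.96 V.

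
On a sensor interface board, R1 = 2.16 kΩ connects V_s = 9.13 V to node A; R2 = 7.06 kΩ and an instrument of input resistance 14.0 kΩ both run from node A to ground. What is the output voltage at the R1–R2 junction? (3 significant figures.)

V_out ≈ 6.25 V

R2 ‖ R_L = (7.06 × 14.0)/(7.06 + 14.0) = 4.693 kΩ.
Voltage divider with the loaded lower leg: V_out = 9.13 × 4.693/(2.16 + 4.693) = 9.13 × 0.6848 = 6.252 V.
(Unloaded it would be 6.99 V; the load pulls it down.)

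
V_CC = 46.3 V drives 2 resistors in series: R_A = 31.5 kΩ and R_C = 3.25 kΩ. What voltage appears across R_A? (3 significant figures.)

V ≈ 42.0 V

Total series resistance ΣR = 31.5 + 3.25 = 34.75 kΩ.
V = V_CC · R/ΣR = 46.3 × 0.9065 = 41.97 V.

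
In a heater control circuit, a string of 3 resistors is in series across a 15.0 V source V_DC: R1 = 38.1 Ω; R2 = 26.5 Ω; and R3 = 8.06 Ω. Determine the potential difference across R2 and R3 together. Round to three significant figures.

V ≈ 7.13 V

Total series resistance ΣR = 38.1 + 26.5 + 8.06 = 72.66 Ω.
R_{R2..R3} = 26.5 + 8.06 = 34.56 Ω.
By the voltage-divider rule, V = 15.0 × 34.56/72.66 = 7.135 V.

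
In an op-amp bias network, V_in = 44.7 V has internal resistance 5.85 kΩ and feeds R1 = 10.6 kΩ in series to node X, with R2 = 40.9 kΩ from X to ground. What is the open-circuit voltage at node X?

V_th ≈ 31.9 V

R1' = 5.85 + 10.6 = 16.45 kΩ (source resistance + R1).
V_th is the unloaded tap voltage: V_in · R2/(R1'+R2) = 44.7 × 0.7132 = 31.88 V.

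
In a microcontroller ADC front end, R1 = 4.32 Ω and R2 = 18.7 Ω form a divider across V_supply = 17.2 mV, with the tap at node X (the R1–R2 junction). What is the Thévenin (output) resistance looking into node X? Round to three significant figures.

Zeroing V_supply shorts the top of R1 to ground, so R_th = R1 ‖ R2 = 3.509 Ω.

R_th ≈ 3.51 Ω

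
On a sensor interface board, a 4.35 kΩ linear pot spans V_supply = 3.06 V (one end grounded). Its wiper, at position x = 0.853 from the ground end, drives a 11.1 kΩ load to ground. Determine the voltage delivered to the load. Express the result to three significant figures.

Split the track: R_lower = x·R_p = 3.711 kΩ, R_upper = (1−x)·R_p = 0.6395 kΩ.
(x·R_p) ‖ R_L = 2.781 kΩ.
Then V_out = V_supply · 2.781/(0.6395 + 2.781) = 2.488 V.

V_out ≈ 2.49 V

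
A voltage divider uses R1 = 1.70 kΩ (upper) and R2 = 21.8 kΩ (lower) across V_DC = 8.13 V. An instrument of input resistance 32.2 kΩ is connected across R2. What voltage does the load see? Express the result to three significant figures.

V_out ≈ 7.19 V

R2 ‖ R_L = (21.8 × 32.2)/(21.8 + 32.2) = 13.00 kΩ.
Now apply the divider: V_out = 8.13 × 0.8843 = 7.190 V.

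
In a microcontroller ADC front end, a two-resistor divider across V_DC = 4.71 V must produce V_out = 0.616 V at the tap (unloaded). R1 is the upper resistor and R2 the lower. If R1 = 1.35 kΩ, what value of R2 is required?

R2 ≈ 0.203 kΩ

V_out/V_DC = R2/(R1+R2) = 0.1308.
So R2 = R1 · V_out/(V_DC − V_out) = 1.35 × 0.616/(4.71 − 0.616) = 1.35 × 0.1505 = 0.2031 kΩ.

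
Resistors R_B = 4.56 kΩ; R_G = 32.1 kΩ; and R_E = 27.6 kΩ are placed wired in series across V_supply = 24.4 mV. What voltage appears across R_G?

V ≈ 12.2 mV

ΣR = 4.56 + 32.1 + 27.6 = 64.26 kΩ.
Voltage divider: V = V_supply · (32.10 / 64.26) = 24.4 × 0.4995 = 12.19 mV.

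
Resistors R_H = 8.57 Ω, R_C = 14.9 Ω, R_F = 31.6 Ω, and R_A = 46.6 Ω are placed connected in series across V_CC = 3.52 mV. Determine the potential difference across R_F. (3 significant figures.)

Series total: ΣR = 8.57 + 14.9 + 31.6 + 46.6 = 101.7 Ω.
By the voltage-divider rule, V = 3.52 × 31.60/101.7 = 1.094 mV.

V ≈ 1.09 mV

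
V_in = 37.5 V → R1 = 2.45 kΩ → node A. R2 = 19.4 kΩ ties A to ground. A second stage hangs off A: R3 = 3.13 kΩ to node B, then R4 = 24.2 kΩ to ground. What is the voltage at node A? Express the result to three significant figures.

V_A ≈ 30.8 V

Looking into the second stage from A: R3 + R4 = 27.33 kΩ appears in parallel with R2.
R2 ‖ (R3+R4) = 11.35 kΩ.
So V_A = 37.5 × 0.8224 = 30.84 V.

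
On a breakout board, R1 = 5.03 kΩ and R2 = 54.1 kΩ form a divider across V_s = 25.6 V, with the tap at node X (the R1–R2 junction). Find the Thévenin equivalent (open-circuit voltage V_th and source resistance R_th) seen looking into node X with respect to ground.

V_th ≈ 23.4 V, R_th ≈ 4.60 kΩ

Open-circuit (no load on X): V_th = V_s · R2/(R1 + R2) = 25.6 × 54.1/(5.030 + 54.1) = 23.42 V.
With V_s suppressed (replaced by a short), R_th = R1 ‖ R2 = (5.030 × 54.1)/(5.030 + 54.1) = 4.602 kΩ.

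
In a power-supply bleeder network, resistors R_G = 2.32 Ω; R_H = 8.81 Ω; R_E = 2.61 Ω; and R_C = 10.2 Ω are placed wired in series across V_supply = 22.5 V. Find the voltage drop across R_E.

V ≈ 2.45 V

Series total: ΣR = 2.32 + 8.81 + 2.61 + 10.2 = 23.94 Ω.
Voltage divider: V = V_supply · (2.610 / 23.94) = 22.5 × 0.1090 = 2.453 V.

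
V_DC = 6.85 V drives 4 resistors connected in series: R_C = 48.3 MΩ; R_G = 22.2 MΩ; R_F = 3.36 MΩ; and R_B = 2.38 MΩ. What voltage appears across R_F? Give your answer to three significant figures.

V ≈ 0.302 V

ΣR = 48.3 + 22.2 + 3.36 + 2.38 = 76.24 MΩ.
By the voltage-divider rule, V = 6.85 × 3.360/76.24 = 0.3019 V.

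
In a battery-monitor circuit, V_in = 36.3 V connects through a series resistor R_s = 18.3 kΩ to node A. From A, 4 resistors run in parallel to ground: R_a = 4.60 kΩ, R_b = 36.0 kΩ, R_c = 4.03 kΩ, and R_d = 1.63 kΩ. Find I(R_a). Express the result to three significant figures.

I ≈ 0.371 mA

Parallel bank: R_p = 1/(1/4.60 + 1/36.0 + 1/4.03 + 1/1.63) = 0.9035 kΩ.
V_A by voltage divider: V_A = 36.3 × 0.9035/(18.3 + 0.9035) = 1.708 V.
Branch current I = V_A/R_a = 1.708/4.60 = 0.3713 mA.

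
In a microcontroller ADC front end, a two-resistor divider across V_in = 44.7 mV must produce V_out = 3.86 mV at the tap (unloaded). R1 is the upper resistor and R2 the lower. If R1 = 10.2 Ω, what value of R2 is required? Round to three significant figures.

The divider ratio is R2/(R1+R2) = 3.86/44.7 = 0.08635.
Rearranging, R2 = R1·k/(1−k) = 10.2 × 0.09452 = 0.9641 Ω.

R2 ≈ 0.964 Ω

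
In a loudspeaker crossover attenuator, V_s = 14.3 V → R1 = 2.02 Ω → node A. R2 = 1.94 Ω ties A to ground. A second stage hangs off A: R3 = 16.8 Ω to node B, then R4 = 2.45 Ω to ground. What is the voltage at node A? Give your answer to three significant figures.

V_A ≈ 6.66 V

The second stage (R3 + R4 = 19.25 Ω) loads node A in parallel with R2.
Effective lower resistance at A: R2 ‖ 19.25 = 1.762 Ω.
First divider: V_A = V_s · 1.762/(2.02 + 1.762) = 6.663 V.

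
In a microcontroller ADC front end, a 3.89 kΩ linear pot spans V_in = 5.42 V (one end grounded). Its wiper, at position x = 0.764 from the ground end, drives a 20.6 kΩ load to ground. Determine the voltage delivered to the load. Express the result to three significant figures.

V_out ≈ 4.00 V

The pot divides into 0.9180 kΩ above the wiper and 2.972 kΩ below.
(x·R_p) ‖ R_L = 2.597 kΩ.
Loaded-divider output: V_out = 5.42 × 0.7388 = 4.005 V.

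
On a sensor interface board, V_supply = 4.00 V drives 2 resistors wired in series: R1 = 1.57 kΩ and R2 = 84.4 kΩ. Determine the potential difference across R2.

Total series resistance ΣR = 1.57 + 84.4 = 85.97 kΩ.
V = V_supply · R/ΣR = 4.00 × 0.9817 = 3.927 V.

V ≈ 3.93 V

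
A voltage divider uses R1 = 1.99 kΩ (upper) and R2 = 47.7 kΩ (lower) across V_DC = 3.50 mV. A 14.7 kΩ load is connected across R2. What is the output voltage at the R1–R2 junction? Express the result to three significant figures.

V_out ≈ 2.97 mV

First combine the lower leg with the load: R2 ‖ R_L = 11.24 kΩ.
Now apply the divider: V_out = 3.50 × 0.8496 = 2.973 mV.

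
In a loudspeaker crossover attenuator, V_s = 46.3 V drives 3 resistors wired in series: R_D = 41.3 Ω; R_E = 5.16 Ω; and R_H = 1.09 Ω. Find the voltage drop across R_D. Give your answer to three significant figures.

V ≈ 40.2 V

Series total: ΣR = 41.3 + 5.16 + 1.09 = 47.55 Ω.
Voltage divider: V = V_s · (41.30 / 47.55) = 46.3 × 0.8686 = 40.21 V.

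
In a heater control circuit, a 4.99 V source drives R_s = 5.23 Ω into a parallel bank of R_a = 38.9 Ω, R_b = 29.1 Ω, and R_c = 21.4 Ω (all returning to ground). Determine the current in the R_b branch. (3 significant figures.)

Combine the parallel branches: R_p = (1/38.9 + 1/29.1 + 1/21.4)⁻¹ = 9.363 Ω.
Node voltage V_A = V_in · R_p/(R_s + R_p) = 4.99 × 0.6416 = 3.202 V.
I(R_b) = V_A / R_b = 3.202/29.1 = 0.1100 A.

I ≈ 0.110 A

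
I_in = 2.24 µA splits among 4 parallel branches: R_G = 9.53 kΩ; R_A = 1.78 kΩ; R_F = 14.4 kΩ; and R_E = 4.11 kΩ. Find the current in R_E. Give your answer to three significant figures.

Conductances: ΣG = 1/9.53 + 1/1.78 + 1/14.4 + 1/4.11 = 0.9795 (1/kΩ).
Current divider: I(R_E) = I_in · G_k/ΣG = 2.24 × (0.2433/0.9795) = 2.24 × 0.2484 = 0.5564 µA.

I ≈ 0.556 µA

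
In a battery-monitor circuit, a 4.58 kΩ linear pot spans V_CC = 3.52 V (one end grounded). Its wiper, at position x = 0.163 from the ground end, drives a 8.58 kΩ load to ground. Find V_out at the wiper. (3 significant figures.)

Split the track: R_lower = x·R_p = 0.7465 kΩ, R_upper = (1−x)·R_p = 3.833 kΩ.
Lower segment in parallel with the load: 0.7465 ‖ 8.58 = 0.6868 kΩ.
V_out = 3.52 × 0.6868/(3.833 + 0.6868) = 0.5348 V.

V_out ≈ 0.535 V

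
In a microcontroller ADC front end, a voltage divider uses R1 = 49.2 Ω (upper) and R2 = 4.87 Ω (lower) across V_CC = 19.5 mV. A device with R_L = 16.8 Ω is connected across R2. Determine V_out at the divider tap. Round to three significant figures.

First combine the lower leg with the load: R2 ‖ R_L = 3.776 Ω.
Now apply the divider: V_out = 19.5 × 0.07127 = 1.390 mV.

V_out ≈ 1.39 mV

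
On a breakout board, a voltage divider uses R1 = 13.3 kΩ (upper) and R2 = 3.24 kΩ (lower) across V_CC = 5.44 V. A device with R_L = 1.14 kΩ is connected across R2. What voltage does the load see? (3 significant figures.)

V_out ≈ 0.324 V

R2 ‖ R_L = (3.24 × 1.14)/(3.24 + 1.14) = 0.8433 kΩ.
Then V_out = V_CC · R2'/(R1 + R2') = 5.44 × 0.8433/14.14 = 0.3244 V.
(Unloaded it would be 1.07 V; the load pulls it down.)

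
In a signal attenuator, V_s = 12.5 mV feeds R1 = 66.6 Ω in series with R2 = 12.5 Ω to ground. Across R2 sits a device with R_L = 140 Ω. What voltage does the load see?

The load sits in parallel with R2, giving an effective lower resistance R2' = R2·R_L/(R2+R_L) = 11.48 Ω.
Now apply the divider: V_out = 12.5 × 0.1470 = 1.837 mV.
(Unloaded it would be 1.98 mV; the load pulls it down.)

V_out ≈ 1.84 mV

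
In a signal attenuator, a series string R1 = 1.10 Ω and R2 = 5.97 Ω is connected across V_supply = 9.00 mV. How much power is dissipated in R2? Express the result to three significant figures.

P ≈ 9.67 µW

Series current I = V_supply/ΣR = 9.00/7.070 = 1.273 mA.
P(R2) = I²·R2 = (1.273)² × 5.97 = 9.674 µW.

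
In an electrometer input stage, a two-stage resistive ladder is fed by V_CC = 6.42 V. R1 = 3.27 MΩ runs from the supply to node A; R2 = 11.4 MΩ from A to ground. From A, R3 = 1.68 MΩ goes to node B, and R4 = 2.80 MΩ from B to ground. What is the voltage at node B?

Node A sees R2 in parallel with the series input of stage 2, R3 + R4 = 4.480 MΩ.
Effective lower resistance at A: R2 ‖ 4.480 = 3.216 MΩ.
So V_A = 6.42 × 0.4958 = 3.183 V.
V_B = V_A × 0.6250 = 1.990 V.

V_B ≈ 1.99 V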